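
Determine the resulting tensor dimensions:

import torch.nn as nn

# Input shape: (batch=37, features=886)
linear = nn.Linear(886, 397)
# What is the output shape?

Input shape: (37, 886)
Output shape: (37, 397)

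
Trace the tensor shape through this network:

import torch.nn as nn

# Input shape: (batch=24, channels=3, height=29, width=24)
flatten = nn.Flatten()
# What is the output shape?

Input shape: (24, 3, 29, 24)
Output shape: (24, 2088)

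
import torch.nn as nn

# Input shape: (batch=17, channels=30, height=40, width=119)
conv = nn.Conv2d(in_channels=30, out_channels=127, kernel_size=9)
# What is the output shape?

Input shape: (17, 30, 40, 119)
Output shape: (17, 127, 32, 111)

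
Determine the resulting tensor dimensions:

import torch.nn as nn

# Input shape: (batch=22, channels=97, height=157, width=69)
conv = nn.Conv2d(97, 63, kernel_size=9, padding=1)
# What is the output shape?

Input shape: (22, 97, 157, 69)
Output shape: (22, 63, 151, 63)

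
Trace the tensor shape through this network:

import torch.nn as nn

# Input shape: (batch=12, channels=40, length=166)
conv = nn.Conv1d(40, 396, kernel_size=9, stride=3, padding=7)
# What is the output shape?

Input shape: (12, 40, 166)
Output shape: (12, 396, 58)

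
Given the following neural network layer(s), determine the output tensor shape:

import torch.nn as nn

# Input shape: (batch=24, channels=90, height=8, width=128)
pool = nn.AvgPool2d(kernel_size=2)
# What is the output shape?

Input shape: (24, 90, 8, 128)
Output shape: (24, 90, 4, 64)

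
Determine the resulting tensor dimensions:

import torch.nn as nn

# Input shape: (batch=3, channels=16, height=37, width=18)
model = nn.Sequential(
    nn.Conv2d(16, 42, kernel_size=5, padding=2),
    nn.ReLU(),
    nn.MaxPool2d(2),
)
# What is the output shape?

Input shape: (3, 16, 37, 18)
  -> after Conv2d: (3, 42, 37, 18)
  -> after ReLU: (3, 42, 37, 18)
Output shape: (3, 42, 18, 9)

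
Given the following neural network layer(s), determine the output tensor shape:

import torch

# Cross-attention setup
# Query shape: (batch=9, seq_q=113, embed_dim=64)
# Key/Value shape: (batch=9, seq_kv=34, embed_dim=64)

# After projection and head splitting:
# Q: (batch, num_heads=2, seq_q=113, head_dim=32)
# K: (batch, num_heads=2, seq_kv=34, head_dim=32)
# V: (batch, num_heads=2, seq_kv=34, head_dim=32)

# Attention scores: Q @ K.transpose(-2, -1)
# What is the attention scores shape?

Input shape: (9, 113, 64)
Output shape: (9, 2, 113, 34)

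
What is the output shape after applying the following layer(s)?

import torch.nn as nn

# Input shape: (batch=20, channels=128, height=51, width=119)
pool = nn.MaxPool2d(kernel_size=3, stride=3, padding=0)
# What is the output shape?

Input shape: (20, 128, 51, 119)
Output shape: (20, 128, 17, 39)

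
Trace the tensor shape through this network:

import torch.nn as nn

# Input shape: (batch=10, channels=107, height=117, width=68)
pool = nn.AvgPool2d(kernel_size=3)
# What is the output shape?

Input shape: (10, 107, 117, 68)
Output shape: (10, 107, 39, 22)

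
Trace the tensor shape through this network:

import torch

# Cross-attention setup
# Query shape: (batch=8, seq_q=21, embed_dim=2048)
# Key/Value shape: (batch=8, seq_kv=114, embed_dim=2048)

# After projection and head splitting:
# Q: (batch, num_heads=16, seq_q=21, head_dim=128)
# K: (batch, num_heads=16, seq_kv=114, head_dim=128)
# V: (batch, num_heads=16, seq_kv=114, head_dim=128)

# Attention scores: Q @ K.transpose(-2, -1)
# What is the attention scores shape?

Input shape: (8, 21, 2048)
Output shape: (8, 16, 21, 114)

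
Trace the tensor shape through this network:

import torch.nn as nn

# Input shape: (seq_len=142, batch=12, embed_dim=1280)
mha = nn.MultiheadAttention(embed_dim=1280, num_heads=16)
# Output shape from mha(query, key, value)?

Input shape: (142, 12, 1280)
Output shape: (142, 12, 1280)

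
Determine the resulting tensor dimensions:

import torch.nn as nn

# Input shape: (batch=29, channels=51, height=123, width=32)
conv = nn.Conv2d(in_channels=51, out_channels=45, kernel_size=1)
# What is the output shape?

Input shape: (29, 51, 123, 32)
Output shape: (29, 45, 123, 32)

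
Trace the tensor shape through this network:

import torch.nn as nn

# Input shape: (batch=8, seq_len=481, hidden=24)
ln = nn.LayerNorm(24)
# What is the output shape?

Input shape: (8, 481, 24)
Output shape: (8, 481, 24)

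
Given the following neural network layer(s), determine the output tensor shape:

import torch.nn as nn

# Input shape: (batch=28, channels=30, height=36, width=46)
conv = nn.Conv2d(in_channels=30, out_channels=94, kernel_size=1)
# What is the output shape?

Input shape: (28, 30, 36, 46)
Output shape: (28, 94, 36, 46)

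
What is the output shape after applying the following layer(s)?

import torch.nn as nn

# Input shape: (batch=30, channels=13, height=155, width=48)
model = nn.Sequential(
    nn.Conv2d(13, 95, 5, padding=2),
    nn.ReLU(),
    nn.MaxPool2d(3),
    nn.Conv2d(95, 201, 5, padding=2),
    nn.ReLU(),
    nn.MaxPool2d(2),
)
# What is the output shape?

Input shape: (30, 13, 155, 48)
  -> after first Conv2d: (30, 95, 155, 48)
  -> after first MaxPool2d: (30, 95, 51, 16)
  -> after second Conv2d: (30, 201, 51, 16)
Output shape: (30, 201, 25, 8)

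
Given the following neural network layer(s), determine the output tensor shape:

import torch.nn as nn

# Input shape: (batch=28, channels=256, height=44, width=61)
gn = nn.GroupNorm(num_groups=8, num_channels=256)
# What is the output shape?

Input shape: (28, 256, 44, 61)
Output shape: (28, 256, 44, 61)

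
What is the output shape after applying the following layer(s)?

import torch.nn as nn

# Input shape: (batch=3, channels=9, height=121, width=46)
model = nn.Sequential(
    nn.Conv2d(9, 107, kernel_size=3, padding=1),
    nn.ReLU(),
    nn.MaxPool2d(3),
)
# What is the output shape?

Input shape: (3, 9, 121, 46)
  -> after Conv2d: (3, 107, 121, 46)
  -> after ReLU: (3, 107, 121, 46)
Output shape: (3, 107, 40, 15)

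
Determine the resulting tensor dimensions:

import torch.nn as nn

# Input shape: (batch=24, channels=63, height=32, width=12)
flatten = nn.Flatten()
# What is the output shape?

Input shape: (24, 63, 32, 12)
Output shape: (24, 24192)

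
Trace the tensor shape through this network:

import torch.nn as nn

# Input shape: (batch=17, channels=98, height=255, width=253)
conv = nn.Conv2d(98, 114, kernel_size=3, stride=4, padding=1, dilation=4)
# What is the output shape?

Input shape: (17, 98, 255, 253)
Output shape: (17, 114, 63, 62)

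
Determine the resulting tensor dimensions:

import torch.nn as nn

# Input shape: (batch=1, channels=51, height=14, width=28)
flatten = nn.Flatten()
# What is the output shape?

Input shape: (1, 51, 14, 28)
Output shape: (1, 19992)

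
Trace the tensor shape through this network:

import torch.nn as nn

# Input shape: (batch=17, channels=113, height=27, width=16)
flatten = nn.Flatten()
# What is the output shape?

Input shape: (17, 113, 27, 16)
Output shape: (17, 48816)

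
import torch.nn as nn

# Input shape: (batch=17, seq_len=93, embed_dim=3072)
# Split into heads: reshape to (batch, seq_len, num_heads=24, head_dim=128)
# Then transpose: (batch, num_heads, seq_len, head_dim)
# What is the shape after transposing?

Input shape: (17, 93, 3072)
  -> after reshape: (17, 93, 24, 128)
Output shape: (17, 24, 93, 128)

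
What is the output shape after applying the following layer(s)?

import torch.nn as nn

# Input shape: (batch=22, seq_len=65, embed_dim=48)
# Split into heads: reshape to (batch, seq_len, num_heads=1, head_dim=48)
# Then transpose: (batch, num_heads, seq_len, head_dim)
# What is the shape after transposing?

Input shape: (22, 65, 48)
  -> after reshape: (22, 65, 1, 48)
Output shape: (22, 1, 65, 48)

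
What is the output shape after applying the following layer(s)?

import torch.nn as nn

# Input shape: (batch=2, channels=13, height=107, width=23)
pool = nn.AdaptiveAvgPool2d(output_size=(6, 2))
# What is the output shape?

Input shape: (2, 13, 107, 23)
Output shape: (2, 13, 6, 2)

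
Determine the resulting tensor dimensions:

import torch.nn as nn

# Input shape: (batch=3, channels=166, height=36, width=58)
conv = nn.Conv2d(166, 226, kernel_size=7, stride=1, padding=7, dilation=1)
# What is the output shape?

Input shape: (3, 166, 36, 58)
Output shape: (3, 226, 44, 66)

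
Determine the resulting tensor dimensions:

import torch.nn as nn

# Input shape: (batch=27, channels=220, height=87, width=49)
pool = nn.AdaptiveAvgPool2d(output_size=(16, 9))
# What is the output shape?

Input shape: (27, 220, 87, 49)
Output shape: (27, 220, 16, 9)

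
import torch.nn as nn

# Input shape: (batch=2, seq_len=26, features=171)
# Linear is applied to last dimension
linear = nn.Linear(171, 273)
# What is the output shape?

Input shape: (2, 26, 171)
Output shape: (2, 26, 273)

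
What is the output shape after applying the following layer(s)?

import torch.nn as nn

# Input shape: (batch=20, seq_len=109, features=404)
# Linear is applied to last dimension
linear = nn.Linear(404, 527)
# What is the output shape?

Input shape: (20, 109, 404)
Output shape: (20, 109, 527)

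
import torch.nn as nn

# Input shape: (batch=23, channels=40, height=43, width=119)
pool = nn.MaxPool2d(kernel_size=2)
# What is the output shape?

Input shape: (23, 40, 43, 119)
Output shape: (23, 40, 21, 59)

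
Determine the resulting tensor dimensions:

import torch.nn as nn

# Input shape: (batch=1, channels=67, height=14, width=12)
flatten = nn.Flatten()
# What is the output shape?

Input shape: (1, 67, 14, 12)
Output shape: (1, 11256)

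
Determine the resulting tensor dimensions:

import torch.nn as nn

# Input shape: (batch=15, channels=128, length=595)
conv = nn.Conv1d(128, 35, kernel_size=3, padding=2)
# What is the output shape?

Input shape: (15, 128, 595)
Output shape: (15, 35, 597)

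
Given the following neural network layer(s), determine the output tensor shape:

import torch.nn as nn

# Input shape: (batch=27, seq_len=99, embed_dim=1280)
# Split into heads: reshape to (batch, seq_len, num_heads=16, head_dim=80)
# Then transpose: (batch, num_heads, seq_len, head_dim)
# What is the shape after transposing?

Input shape: (27, 99, 1280)
  -> after reshape: (27, 99, 16, 80)
Output shape: (27, 16, 99, 80)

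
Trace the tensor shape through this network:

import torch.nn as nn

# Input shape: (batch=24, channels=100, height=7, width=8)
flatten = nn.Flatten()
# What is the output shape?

Input shape: (24, 100, 7, 8)
Output shape: (24, 5600)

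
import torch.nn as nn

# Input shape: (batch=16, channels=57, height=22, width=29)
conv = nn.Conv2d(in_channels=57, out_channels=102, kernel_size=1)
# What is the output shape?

Input shape: (16, 57, 22, 29)
Output shape: (16, 102, 22, 29)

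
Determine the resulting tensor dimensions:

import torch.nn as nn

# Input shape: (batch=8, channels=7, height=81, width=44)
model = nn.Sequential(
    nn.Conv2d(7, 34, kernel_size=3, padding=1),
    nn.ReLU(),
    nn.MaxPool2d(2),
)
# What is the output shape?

Input shape: (8, 7, 81, 44)
  -> after Conv2d: (8, 34, 81, 44)
  -> after ReLU: (8, 34, 81, 44)
Output shape: (8, 34, 40, 22)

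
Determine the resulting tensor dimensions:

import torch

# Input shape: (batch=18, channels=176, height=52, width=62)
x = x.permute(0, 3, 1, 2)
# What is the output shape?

Input shape: (18, 176, 52, 62)
Output shape: (18, 62, 176, 52)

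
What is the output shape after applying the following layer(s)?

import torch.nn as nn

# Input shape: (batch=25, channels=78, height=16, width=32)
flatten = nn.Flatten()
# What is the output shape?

Input shape: (25, 78, 16, 32)
Output shape: (25, 39936)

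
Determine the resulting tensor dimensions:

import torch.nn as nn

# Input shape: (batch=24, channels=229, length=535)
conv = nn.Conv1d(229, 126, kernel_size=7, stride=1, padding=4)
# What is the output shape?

Input shape: (24, 229, 535)
Output shape: (24, 126, 537)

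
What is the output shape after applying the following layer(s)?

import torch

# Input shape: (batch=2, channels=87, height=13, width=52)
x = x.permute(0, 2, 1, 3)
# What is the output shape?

Input shape: (2, 87, 13, 52)
Output shape: (2, 13, 87, 52)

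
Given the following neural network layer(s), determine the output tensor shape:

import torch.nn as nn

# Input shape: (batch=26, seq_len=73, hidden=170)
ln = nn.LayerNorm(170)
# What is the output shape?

Input shape: (26, 73, 170)
Output shape: (26, 73, 170)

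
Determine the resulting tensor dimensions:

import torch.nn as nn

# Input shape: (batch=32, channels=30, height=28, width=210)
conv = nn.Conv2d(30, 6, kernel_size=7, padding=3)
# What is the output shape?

Input shape: (32, 30, 28, 210)
Output shape: (32, 6, 28, 210)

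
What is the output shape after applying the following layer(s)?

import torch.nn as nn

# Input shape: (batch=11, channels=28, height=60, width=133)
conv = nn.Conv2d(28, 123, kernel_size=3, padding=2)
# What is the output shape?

Input shape: (11, 28, 60, 133)
Output shape: (11, 123, 62, 135)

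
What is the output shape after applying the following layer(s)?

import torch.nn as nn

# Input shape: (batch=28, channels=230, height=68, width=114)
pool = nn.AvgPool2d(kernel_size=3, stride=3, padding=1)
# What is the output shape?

Input shape: (28, 230, 68, 114)
Output shape: (28, 230, 23, 38)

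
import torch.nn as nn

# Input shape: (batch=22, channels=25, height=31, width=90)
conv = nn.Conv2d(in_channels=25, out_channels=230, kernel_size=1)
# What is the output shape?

Input shape: (22, 25, 31, 90)
Output shape: (22, 230, 31, 90)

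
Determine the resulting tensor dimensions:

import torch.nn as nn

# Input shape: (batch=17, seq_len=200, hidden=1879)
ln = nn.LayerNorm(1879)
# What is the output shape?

Input shape: (17, 200, 1879)
Output shape: (17, 200, 1879)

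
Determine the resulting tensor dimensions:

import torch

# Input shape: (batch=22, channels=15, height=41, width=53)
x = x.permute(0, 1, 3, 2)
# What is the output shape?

Input shape: (22, 15, 41, 53)
Output shape: (22, 15, 53, 41)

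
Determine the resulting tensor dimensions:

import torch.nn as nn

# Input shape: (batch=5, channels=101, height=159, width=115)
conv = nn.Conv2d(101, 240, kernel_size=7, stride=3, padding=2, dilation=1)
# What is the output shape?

Input shape: (5, 101, 159, 115)
Output shape: (5, 240, 53, 38)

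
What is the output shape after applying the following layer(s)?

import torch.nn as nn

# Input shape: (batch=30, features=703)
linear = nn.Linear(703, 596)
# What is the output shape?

Input shape: (30, 703)
Output shape: (30, 596)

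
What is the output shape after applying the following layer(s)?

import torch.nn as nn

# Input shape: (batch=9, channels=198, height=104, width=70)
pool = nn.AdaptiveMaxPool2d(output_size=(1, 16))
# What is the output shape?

Input shape: (9, 198, 104, 70)
Output shape: (9, 198, 1, 16)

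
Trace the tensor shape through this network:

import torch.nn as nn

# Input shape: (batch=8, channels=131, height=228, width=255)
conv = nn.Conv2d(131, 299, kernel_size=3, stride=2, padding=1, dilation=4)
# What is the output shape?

Input shape: (8, 131, 228, 255)
Output shape: (8, 299, 111, 125)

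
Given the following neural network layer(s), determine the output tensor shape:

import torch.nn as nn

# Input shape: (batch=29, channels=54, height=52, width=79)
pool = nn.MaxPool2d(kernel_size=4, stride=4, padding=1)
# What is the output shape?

Input shape: (29, 54, 52, 79)
Output shape: (29, 54, 13, 20)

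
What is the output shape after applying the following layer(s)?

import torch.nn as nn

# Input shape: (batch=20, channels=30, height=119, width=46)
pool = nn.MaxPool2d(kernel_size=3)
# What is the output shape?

Input shape: (20, 30, 119, 46)
Output shape: (20, 30, 39, 15)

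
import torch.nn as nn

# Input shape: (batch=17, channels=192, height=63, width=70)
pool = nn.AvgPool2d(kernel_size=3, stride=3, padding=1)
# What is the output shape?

Input shape: (17, 192, 63, 70)
Output shape: (17, 192, 21, 24)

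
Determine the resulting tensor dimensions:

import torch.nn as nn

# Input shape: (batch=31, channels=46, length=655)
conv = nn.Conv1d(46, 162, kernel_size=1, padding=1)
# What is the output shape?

Input shape: (31, 46, 655)
Output shape: (31, 162, 657)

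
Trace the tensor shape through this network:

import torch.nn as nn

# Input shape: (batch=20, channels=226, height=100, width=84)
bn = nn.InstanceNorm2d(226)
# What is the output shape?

Input shape: (20, 226, 100, 84)
Output shape: (20, 226, 100, 84)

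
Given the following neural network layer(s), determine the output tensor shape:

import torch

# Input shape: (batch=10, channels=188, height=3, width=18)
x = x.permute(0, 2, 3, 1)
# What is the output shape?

Input shape: (10, 188, 3, 18)
Output shape: (10, 3, 18, 188)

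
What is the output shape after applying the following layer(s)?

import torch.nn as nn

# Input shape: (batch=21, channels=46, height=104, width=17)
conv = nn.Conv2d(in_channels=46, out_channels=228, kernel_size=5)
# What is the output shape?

Input shape: (21, 46, 104, 17)
Output shape: (21, 228, 100, 13)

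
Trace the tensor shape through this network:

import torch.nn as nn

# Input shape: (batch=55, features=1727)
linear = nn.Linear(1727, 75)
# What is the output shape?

Input shape: (55, 1727)
Output shape: (55, 75)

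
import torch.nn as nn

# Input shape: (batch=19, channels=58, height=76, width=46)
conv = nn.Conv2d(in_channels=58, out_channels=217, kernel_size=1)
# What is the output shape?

Input shape: (19, 58, 76, 46)
Output shape: (19, 217, 76, 46)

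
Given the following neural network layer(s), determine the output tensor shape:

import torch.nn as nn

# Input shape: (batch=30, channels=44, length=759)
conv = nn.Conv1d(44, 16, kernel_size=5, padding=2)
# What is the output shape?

Input shape: (30, 44, 759)
Output shape: (30, 16, 759)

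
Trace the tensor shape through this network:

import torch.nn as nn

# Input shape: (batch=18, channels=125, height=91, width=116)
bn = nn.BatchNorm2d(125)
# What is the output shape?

Input shape: (18, 125, 91, 116)
Output shape: (18, 125, 91, 116)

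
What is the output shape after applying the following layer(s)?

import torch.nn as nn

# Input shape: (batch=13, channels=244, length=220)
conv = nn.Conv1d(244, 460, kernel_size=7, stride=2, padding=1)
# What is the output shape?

Input shape: (13, 244, 220)
Output shape: (13, 460, 108)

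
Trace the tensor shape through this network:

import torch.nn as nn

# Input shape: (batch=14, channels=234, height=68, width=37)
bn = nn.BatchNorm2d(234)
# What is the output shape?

Input shape: (14, 234, 68, 37)
Output shape: (14, 234, 68, 37)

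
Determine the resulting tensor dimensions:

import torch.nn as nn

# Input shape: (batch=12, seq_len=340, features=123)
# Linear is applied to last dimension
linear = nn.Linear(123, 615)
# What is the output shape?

Input shape: (12, 340, 123)
Output shape: (12, 340, 615)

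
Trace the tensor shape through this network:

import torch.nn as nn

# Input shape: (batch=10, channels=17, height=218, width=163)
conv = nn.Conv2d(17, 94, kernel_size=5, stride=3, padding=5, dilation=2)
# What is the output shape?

Input shape: (10, 17, 218, 163)
Output shape: (10, 94, 74, 55)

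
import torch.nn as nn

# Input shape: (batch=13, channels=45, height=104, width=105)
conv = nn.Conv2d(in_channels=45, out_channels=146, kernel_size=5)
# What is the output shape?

Input shape: (13, 45, 104, 105)
Output shape: (13, 146, 100, 101)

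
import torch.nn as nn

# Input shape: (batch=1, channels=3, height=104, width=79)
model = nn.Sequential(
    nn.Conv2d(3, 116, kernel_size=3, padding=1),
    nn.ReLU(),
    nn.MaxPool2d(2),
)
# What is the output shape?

Input shape: (1, 3, 104, 79)
  -> after Conv2d: (1, 116, 104, 79)
  -> after ReLU: (1, 116, 104, 79)
Output shape: (1, 116, 52, 39)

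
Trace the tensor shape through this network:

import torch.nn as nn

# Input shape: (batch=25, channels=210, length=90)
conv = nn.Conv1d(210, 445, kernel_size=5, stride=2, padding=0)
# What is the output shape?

Input shape: (25, 210, 90)
Output shape: (25, 445, 43)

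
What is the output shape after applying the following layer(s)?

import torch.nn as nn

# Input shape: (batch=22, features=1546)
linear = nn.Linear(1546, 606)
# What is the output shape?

Input shape: (22, 1546)
Output shape: (22, 606)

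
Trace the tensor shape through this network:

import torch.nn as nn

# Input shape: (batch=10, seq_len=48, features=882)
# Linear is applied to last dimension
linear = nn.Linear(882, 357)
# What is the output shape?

Input shape: (10, 48, 882)
Output shape: (10, 48, 357)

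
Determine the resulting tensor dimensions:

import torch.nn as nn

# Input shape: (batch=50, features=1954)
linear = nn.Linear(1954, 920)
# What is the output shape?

Input shape: (50, 1954)
Output shape: (50, 920)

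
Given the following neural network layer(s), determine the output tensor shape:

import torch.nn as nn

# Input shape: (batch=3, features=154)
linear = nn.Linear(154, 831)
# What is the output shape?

Input shape: (3, 154)
Output shape: (3, 831)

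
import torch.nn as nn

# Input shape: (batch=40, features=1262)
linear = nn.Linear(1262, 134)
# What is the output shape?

Input shape: (40, 1262)
Output shape: (40, 134)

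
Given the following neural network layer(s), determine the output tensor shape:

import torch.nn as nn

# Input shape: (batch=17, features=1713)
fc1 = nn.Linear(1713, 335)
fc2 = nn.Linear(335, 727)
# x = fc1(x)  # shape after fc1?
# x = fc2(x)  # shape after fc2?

Input shape: (17, 1713)
  -> after fc1: (17, 335)
Output shape: (17, 727)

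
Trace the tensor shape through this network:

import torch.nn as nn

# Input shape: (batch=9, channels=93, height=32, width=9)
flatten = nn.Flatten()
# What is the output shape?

Input shape: (9, 93, 32, 9)
Output shape: (9, 26784)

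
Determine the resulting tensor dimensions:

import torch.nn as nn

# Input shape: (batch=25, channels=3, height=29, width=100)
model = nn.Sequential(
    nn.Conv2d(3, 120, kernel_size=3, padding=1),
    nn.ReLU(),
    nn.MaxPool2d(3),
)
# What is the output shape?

Input shape: (25, 3, 29, 100)
  -> after Conv2d: (25, 120, 29, 100)
  -> after ReLU: (25, 120, 29, 100)
Output shape: (25, 120, 9, 33)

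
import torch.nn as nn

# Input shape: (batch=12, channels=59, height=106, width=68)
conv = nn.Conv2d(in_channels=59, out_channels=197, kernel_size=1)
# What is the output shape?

Input shape: (12, 59, 106, 68)
Output shape: (12, 197, 106, 68)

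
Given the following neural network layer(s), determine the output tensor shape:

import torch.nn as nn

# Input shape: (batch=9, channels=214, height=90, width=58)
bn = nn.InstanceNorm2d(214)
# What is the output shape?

Input shape: (9, 214, 90, 58)
Output shape: (9, 214, 90, 58)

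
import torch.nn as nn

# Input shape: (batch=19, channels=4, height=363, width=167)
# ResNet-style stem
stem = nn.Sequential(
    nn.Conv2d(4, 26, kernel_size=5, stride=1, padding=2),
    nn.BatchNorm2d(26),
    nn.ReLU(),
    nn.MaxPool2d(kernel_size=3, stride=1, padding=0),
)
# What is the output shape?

Input shape: (19, 4, 363, 167)
  -> after Conv2d 5x5 stride=1: (19, 26, 363, 167)
Output shape: (19, 26, 361, 165)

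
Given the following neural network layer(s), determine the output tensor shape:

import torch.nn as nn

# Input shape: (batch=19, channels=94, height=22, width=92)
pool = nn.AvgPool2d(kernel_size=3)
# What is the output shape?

Input shape: (19, 94, 22, 92)
Output shape: (19, 94, 7, 30)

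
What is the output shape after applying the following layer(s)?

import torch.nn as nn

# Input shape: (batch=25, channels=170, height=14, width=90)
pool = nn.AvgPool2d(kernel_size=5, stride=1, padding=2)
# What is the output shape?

Input shape: (25, 170, 14, 90)
Output shape: (25, 170, 14, 90)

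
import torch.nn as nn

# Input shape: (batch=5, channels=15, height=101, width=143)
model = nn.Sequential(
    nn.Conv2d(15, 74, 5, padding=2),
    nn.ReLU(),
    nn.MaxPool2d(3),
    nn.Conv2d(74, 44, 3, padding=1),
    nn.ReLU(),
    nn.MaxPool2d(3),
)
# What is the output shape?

Input shape: (5, 15, 101, 143)
  -> after first Conv2d: (5, 74, 101, 143)
  -> after first MaxPool2d: (5, 74, 33, 47)
  -> after second Conv2d: (5, 44, 33, 47)
Output shape: (5, 44, 11, 15)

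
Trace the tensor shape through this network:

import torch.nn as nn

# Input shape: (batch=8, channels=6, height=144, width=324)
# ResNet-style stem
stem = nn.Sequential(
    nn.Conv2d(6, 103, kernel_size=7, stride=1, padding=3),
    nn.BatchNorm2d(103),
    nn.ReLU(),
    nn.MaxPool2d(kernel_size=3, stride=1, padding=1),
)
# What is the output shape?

Input shape: (8, 6, 144, 324)
  -> after Conv2d 7x7 stride=1: (8, 103, 144, 324)
Output shape: (8, 103, 144, 324)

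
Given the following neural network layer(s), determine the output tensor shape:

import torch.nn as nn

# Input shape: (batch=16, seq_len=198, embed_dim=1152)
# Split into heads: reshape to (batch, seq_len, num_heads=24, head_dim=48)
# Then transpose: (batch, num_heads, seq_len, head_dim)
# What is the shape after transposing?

Input shape: (16, 198, 1152)
  -> after reshape: (16, 198, 24, 48)
Output shape: (16, 24, 198, 48)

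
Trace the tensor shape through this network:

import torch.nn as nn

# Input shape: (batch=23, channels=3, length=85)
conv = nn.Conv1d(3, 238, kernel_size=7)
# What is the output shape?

Input shape: (23, 3, 85)
Output shape: (23, 238, 79)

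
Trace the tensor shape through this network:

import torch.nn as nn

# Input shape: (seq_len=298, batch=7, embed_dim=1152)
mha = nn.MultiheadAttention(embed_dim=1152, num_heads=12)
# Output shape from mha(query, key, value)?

Input shape: (298, 7, 1152)
Output shape: (298, 7, 1152)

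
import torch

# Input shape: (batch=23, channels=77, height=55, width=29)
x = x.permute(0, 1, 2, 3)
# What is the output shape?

Input shape: (23, 77, 55, 29)
Output shape: (23, 77, 55, 29)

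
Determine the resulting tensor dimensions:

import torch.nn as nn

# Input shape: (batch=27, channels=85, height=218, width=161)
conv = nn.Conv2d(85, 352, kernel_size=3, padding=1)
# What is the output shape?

Input shape: (27, 85, 218, 161)
Output shape: (27, 352, 218, 161)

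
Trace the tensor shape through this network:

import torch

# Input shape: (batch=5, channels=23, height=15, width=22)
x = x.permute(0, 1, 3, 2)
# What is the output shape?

Input shape: (5, 23, 15, 22)
Output shape: (5, 23, 22, 15)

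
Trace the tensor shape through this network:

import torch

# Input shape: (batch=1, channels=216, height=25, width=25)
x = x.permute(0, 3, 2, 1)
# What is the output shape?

Input shape: (1, 216, 25, 25)
Output shape: (1, 25, 25, 216)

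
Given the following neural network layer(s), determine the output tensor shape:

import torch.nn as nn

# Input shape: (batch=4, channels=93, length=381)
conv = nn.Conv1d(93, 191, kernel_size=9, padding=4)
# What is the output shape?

Input shape: (4, 93, 381)
Output shape: (4, 191, 381)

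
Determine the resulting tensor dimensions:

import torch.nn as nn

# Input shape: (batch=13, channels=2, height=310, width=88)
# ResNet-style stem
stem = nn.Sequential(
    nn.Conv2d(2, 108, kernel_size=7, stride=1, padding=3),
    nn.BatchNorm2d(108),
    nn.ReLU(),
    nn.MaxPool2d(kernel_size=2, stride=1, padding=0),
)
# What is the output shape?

Input shape: (13, 2, 310, 88)
  -> after Conv2d 7x7 stride=1: (13, 108, 310, 88)
Output shape: (13, 108, 309, 87)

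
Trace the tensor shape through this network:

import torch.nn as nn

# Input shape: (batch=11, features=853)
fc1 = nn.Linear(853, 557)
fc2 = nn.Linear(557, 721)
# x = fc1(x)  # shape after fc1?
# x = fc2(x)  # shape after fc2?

Input shape: (11, 853)
  -> after fc1: (11, 557)
Output shape: (11, 721)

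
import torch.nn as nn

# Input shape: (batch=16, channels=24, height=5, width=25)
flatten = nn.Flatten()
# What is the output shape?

Input shape: (16, 24, 5, 25)
Output shape: (16, 3000)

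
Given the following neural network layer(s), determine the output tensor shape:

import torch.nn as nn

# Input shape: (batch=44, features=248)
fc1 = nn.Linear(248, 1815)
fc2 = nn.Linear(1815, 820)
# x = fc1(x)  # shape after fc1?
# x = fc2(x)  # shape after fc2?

Input shape: (44, 248)
  -> after fc1: (44, 1815)
Output shape: (44, 820)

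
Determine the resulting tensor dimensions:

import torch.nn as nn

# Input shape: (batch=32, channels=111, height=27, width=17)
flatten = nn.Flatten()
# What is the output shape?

Input shape: (32, 111, 27, 17)
Output shape: (32, 50949)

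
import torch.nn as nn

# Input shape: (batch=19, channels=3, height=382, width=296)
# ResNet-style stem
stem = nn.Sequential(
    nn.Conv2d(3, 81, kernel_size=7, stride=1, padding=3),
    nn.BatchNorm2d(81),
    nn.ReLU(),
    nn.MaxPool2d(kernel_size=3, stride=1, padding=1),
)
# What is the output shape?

Input shape: (19, 3, 382, 296)
  -> after Conv2d 7x7 stride=1: (19, 81, 382, 296)
Output shape: (19, 81, 382, 296)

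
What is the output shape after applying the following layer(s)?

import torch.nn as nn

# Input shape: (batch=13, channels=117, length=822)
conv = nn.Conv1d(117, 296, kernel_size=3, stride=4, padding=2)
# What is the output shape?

Input shape: (13, 117, 822)
Output shape: (13, 296, 206)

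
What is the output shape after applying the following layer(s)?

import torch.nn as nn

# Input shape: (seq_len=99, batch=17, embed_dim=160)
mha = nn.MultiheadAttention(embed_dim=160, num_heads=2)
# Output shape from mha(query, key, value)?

Input shape: (99, 17, 160)
Output shape: (99, 17, 160)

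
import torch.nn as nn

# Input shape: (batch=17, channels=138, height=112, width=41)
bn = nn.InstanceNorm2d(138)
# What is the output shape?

Input shape: (17, 138, 112, 41)
Output shape: (17, 138, 112, 41)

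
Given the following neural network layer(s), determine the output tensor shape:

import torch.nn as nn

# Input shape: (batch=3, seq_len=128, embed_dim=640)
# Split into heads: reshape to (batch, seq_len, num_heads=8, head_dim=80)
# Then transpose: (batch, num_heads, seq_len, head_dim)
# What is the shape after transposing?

Input shape: (3, 128, 640)
  -> after reshape: (3, 128, 8, 80)
Output shape: (3, 8, 128, 80)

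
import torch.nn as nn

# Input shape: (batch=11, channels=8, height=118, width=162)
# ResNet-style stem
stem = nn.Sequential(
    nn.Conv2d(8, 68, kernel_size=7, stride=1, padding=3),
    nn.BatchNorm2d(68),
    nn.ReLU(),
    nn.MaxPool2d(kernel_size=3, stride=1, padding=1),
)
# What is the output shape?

Input shape: (11, 8, 118, 162)
  -> after Conv2d 7x7 stride=1: (11, 68, 118, 162)
Output shape: (11, 68, 118, 162)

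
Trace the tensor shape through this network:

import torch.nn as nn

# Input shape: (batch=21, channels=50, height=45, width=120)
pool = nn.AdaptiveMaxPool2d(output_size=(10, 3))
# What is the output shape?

Input shape: (21, 50, 45, 120)
Output shape: (21, 50, 10, 3)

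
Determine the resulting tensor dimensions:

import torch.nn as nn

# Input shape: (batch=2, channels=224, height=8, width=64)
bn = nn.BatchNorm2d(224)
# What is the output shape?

Input shape: (2, 224, 8, 64)
Output shape: (2, 224, 8, 64)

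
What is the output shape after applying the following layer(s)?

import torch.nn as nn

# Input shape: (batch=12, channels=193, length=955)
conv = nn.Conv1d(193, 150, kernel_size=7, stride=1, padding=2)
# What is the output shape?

Input shape: (12, 193, 955)
Output shape: (12, 150, 953)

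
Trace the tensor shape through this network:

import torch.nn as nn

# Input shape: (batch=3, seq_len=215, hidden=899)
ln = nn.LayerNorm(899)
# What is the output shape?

Input shape: (3, 215, 899)
Output shape: (3, 215, 899)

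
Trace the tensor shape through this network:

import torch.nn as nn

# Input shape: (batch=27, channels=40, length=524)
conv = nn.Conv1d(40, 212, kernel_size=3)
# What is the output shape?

Input shape: (27, 40, 524)
Output shape: (27, 212, 522)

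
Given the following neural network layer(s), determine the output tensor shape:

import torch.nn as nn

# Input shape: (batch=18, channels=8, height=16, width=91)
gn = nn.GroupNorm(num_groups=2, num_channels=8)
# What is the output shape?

Input shape: (18, 8, 16, 91)
Output shape: (18, 8, 16, 91)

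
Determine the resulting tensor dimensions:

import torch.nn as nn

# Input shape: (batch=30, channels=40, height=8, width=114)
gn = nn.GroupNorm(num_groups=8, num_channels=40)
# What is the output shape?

Input shape: (30, 40, 8, 114)
Output shape: (30, 40, 8, 114)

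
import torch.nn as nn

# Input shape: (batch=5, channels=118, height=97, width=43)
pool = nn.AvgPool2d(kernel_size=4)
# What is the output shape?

Input shape: (5, 118, 97, 43)
Output shape: (5, 118, 24, 10)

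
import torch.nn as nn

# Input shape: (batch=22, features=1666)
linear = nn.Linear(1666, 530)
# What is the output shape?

Input shape: (22, 1666)
Output shape: (22, 530)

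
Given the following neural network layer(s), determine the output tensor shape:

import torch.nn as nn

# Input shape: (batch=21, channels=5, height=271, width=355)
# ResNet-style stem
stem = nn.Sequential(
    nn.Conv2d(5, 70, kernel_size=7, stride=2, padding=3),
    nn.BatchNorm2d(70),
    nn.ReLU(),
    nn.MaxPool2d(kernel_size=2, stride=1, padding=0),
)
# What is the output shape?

Input shape: (21, 5, 271, 355)
  -> after Conv2d 7x7 stride=2: (21, 70, 136, 178)
Output shape: (21, 70, 135, 177)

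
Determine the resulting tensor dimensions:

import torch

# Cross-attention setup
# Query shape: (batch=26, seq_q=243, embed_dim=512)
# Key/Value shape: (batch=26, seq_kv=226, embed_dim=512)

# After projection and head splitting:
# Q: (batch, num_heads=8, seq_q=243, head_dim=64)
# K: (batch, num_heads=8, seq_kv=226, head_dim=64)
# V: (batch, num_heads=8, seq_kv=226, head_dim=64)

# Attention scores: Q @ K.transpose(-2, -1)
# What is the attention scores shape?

Input shape: (26, 243, 512)
Output shape: (26, 8, 243, 226)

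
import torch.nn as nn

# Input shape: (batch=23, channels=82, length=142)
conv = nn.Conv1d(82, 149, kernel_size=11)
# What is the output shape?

Input shape: (23, 82, 142)
Output shape: (23, 149, 132)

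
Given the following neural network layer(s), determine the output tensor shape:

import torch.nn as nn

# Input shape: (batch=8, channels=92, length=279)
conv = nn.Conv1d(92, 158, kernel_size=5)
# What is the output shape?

Input shape: (8, 92, 279)
Output shape: (8, 158, 275)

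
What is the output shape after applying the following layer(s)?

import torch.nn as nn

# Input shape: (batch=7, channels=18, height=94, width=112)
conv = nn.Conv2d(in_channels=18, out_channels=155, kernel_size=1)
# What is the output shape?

Input shape: (7, 18, 94, 112)
Output shape: (7, 155, 94, 112)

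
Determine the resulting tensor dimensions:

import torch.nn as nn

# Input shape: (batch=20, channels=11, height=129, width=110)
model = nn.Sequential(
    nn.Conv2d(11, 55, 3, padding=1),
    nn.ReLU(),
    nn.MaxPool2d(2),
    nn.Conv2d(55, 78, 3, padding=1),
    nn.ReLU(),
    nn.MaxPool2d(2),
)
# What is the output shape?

Input shape: (20, 11, 129, 110)
  -> after first Conv2d: (20, 55, 129, 110)
  -> after first MaxPool2d: (20, 55, 64, 55)
  -> after second Conv2d: (20, 78, 64, 55)
Output shape: (20, 78, 32, 27)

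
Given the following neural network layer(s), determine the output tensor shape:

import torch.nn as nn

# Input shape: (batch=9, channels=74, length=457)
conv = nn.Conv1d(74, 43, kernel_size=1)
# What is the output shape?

Input shape: (9, 74, 457)
Output shape: (9, 43, 457)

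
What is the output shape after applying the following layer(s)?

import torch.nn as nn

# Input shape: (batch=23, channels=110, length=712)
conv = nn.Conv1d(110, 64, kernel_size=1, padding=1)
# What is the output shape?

Input shape: (23, 110, 712)
Output shape: (23, 64, 714)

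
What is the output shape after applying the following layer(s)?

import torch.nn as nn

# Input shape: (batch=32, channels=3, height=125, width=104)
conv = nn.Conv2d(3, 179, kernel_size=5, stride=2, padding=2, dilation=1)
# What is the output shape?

Input shape: (32, 3, 125, 104)
Output shape: (32, 179, 63, 52)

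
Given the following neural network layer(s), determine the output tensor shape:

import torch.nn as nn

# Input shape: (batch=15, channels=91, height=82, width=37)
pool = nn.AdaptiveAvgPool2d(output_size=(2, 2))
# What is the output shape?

Input shape: (15, 91, 82, 37)
Output shape: (15, 91, 2, 2)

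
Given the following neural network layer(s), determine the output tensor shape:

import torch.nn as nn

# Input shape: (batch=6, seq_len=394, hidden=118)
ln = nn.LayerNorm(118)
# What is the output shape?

Input shape: (6, 394, 118)
Output shape: (6, 394, 118)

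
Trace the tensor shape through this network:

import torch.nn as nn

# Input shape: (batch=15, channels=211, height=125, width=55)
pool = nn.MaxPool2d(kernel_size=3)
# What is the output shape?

Input shape: (15, 211, 125, 55)
Output shape: (15, 211, 41, 18)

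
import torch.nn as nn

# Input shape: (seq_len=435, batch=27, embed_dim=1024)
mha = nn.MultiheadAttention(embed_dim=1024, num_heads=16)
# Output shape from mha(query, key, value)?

Input shape: (435, 27, 1024)
Output shape: (435, 27, 1024)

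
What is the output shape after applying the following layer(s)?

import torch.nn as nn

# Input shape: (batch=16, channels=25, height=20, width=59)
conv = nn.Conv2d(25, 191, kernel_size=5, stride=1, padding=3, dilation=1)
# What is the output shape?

Input shape: (16, 25, 20, 59)
Output shape: (16, 191, 22, 61)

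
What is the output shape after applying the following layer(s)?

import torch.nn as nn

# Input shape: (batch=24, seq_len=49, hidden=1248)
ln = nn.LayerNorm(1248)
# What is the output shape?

Input shape: (24, 49, 1248)
Output shape: (24, 49, 1248)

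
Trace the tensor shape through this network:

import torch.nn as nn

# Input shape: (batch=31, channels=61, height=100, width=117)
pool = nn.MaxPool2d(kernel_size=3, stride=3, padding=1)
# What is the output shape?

Input shape: (31, 61, 100, 117)
Output shape: (31, 61, 34, 39)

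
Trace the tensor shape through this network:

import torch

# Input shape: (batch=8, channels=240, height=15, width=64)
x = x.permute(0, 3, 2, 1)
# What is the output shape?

Input shape: (8, 240, 15, 64)
Output shape: (8, 64, 15, 240)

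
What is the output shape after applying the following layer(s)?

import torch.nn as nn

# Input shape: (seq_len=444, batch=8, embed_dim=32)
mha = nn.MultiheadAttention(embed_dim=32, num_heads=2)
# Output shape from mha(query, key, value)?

Input shape: (444, 8, 32)
Output shape: (444, 8, 32)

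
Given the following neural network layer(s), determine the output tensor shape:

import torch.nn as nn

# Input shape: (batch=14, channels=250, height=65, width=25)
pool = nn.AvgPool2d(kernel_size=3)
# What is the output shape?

Input shape: (14, 250, 65, 25)
Output shape: (14, 250, 21, 8)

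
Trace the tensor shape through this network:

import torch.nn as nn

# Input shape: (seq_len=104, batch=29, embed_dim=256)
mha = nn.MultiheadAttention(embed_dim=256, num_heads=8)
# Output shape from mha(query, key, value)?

Input shape: (104, 29, 256)
Output shape: (104, 29, 256)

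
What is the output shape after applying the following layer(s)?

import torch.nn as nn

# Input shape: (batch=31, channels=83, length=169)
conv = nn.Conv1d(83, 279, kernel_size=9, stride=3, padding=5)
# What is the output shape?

Input shape: (31, 83, 169)
Output shape: (31, 279, 57)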